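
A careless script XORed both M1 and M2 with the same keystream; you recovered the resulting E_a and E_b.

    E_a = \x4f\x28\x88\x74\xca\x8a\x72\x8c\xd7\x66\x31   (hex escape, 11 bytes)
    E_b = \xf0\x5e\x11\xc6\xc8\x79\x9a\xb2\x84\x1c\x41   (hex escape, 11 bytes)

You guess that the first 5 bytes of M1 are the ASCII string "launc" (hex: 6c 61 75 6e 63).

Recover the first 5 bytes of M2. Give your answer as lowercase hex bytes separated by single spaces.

d3 17 ec dc 61

First, E_a ⊕ E_b = (M1 ⊕ K) ⊕ (M2 ⊕ K) = M1 ⊕ M2, so the key drops out. Then M2 = (M1 ⊕ M2) ⊕ M1 over the first 5 bytes.
byte 0: (4f ^ f0) ^ 6c = bf ^ 6c = d3
byte 1: (28 ^ 5e) ^ 61 = 76 ^ 61 = 17
byte 2: (88 ^ 11) ^ 75 = 99 ^ 75 = ec
byte 3: (74 ^ c6) ^ 6e = b2 ^ 6e = dc
byte 4: (ca ^ c8) ^ 63 = 02 ^ 63 = 61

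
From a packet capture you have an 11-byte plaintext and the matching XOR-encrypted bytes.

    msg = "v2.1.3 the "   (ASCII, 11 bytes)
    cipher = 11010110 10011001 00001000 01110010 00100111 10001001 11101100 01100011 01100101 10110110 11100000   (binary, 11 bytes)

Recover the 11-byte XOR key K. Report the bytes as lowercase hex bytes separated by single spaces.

Since cipher = msg ⊕ K, XORing both sides with msg gives K = msg ⊕ cipher.
byte 0: 118 XOR 214 = 160
byte 1:  50 XOR 153 = 171
byte 2:  46 XOR   8 =  38
byte 3:  49 XOR 114 =  67
byte 4:  46 XOR  39 =   9
byte 5:  51 XOR 137 = 186
byte 6:  32 XOR 236 = 204
byte 7: 116 XOR  99 =  23
byte 8: 104 XOR 101 =  13
byte 9: 101 XOR 182 = 211
byte 10:  32 XOR 224 = 192

a0 ab 26 43 09 ba cc 17 0d d3 c0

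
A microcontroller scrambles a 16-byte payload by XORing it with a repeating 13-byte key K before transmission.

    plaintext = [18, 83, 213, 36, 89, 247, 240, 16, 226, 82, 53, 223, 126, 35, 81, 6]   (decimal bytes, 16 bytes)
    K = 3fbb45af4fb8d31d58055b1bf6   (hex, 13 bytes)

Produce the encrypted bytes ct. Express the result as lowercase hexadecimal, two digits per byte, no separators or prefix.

2de8908b164f230dba576ec4881cea43

The 13-byte key repeats, so the effective keystream is 3f bb 45 af 4f b8 d3 1d 58 05 5b 1b f6 3f bb 45.
byte 0:  18 XOR  63 =  45
byte 1:  83 XOR 187 = 232
byte 2: 213 XOR  69 = 144
byte 3:  36 XOR 175 = 139
byte 4:  89 XOR  79 =  22
byte 5: 247 XOR 184 =  79
byte 6: 240 XOR 211 =  35
byte 7:  16 XOR  29 =  13
byte 8: 226 XOR  88 = 186
byte 9:  82 XOR   5 =  87
byte 10:  53 XOR  91 = 110
byte 11: 223 XOR  27 = 196
byte 12: 126 XOR 246 = 136
byte 13:  35 XOR  63 =  28
byte 14:  81 XOR 187 = 234
byte 15:   6 XOR  69 =  67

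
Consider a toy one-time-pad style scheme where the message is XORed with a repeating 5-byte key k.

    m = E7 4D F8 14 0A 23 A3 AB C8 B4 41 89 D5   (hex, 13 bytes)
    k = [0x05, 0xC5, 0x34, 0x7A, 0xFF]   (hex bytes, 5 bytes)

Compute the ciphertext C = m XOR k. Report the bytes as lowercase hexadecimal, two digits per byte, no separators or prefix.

e288cc6ef526669fb24b444ce1

The 5-byte key repeats, so the effective keystream is 05 c5 34 7a ff 05 c5 34 7a ff 05 c5 34.
byte 0: e7 ⊕ 05 = e2
byte 1: 4d ⊕ c5 = 88
byte 2: f8 ⊕ 34 = cc
byte 3: 14 ⊕ 7a = 6e
byte 4: 0a ⊕ ff = f5
byte 5: 23 ⊕ 05 = 26
byte 6: a3 ⊕ c5 = 66
byte 7: ab ⊕ 34 = 9f
byte 8: c8 ⊕ 7a = b2
byte 9: b4 ⊕ ff = 4b
byte 10: 41 ⊕ 05 = 44
byte 11: 89 ⊕ c5 = 4c
byte 12: d5 ⊕ 34 = e1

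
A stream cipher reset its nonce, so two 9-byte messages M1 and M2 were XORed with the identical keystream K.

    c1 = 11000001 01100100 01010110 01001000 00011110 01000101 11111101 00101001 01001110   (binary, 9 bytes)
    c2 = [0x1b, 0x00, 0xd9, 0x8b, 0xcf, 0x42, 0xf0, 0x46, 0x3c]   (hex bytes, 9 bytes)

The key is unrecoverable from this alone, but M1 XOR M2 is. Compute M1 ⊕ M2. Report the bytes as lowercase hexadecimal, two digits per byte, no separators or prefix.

da648fc3d1070d6f72

c1 ⊕ c2 = (M1 ⊕ K) ⊕ (M2 ⊕ K) = M1 ⊕ M2 — the shared key cancels under XOR.
c1 ^ 1b = da
64 ^ 00 = 64
56 ^ d9 = 8f
48 ^ 8b = c3
1e ^ cf = d1
45 ^ 42 = 07
fd ^ f0 = 0d
29 ^ 46 = 6f
4e ^ 3c = 72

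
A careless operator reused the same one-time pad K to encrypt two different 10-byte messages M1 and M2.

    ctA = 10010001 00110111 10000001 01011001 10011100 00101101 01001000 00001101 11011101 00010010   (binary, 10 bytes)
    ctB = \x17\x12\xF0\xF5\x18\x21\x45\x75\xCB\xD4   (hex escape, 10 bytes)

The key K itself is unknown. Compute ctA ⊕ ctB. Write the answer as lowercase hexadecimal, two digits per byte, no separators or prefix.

862571ac840c0d7816c6

ctA ⊕ ctB = (M1 ⊕ K) ⊕ (M2 ⊕ K) = M1 ⊕ M2 — the shared key cancels under XOR.
10010001 ^ 00010111 = 10000110
00110111 ^ 00010010 = 00100101
10000001 ^ 11110000 = 01110001
01011001 ^ 11110101 = 10101100
10011100 ^ 00011000 = 10000100
00101101 ^ 00100001 = 00001100
01001000 ^ 01000101 = 00001101
00001101 ^ 01110101 = 01111000
11011101 ^ 11001011 = 00010110
00010010 ^ 11010100 = 11000110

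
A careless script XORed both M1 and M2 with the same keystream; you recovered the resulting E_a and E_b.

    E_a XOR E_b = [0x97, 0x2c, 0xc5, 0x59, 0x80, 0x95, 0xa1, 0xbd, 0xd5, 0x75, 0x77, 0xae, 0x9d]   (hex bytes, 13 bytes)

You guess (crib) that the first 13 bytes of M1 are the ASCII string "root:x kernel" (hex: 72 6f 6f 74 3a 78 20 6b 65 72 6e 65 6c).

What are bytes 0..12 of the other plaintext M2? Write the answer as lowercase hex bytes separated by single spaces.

e5 43 aa 2d ba ed 81 d6 b0 07 19 cb f1

Since E_a ⊕ E_b = M1 ⊕ M2, XORing with the guessed M1 bytes yields the corresponding M2 bytes: M2 = (E_a ⊕ E_b) ⊕ M1.
97 xor 72 = e5
2c xor 6f = 43
c5 xor 6f = aa
59 xor 74 = 2d
80 xor 3a = ba
95 xor 78 = ed
a1 xor 20 = 81
bd xor 6b = d6
d5 xor 65 = b0
75 xor 72 = 07
77 xor 6e = 19
ae xor 65 = cb
9d xor 6c = f1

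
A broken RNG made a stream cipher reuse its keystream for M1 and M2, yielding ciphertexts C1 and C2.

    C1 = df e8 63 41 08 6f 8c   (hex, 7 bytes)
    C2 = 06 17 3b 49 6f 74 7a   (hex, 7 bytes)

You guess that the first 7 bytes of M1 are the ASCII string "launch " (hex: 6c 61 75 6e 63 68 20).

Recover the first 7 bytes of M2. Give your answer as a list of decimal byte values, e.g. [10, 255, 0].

[181, 158, 45, 102, 4, 115, 214]

First, C1 ⊕ C2 = (M1 ⊕ K) ⊕ (M2 ⊕ K) = M1 ⊕ M2, so the key drops out. Then M2 = (M1 ⊕ M2) ⊕ M1 over the first 7 bytes.
byte 0: (df ⊕ 06) ⊕ 6c = d9 ⊕ 6c = b5
byte 1: (e8 ⊕ 17) ⊕ 61 = ff ⊕ 61 = 9e
byte 2: (63 ⊕ 3b) ⊕ 75 = 58 ⊕ 75 = 2d
byte 3: (41 ⊕ 49) ⊕ 6e = 08 ⊕ 6e = 66
byte 4: (08 ⊕ 6f) ⊕ 63 = 67 ⊕ 63 = 04
byte 5: (6f ⊕ 74) ⊕ 68 = 1b ⊕ 68 = 73
byte 6: (8c ⊕ 7a) ⊕ 20 = f6 ⊕ 20 = d6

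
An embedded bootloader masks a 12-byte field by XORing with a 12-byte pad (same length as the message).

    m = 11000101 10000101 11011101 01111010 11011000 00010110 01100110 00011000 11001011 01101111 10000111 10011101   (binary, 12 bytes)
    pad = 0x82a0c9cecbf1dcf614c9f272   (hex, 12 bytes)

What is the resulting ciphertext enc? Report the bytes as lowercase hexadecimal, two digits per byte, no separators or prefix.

byte 0: 11000101 xor 10000010 = 01000111
byte 1: 10000101 xor 10100000 = 00100101
byte 2: 11011101 xor 11001001 = 00010100
byte 3: 01111010 xor 11001110 = 10110100
byte 4: 11011000 xor 11001011 = 00010011
byte 5: 00010110 xor 11110001 = 11100111
byte 6: 01100110 xor 11011100 = 10111010
byte 7: 00011000 xor 11110110 = 11101110
byte 8: 11001011 xor 00010100 = 11011111
byte 9: 01101111 xor 11001001 = 10100110
byte 10: 10000111 xor 11110010 = 01110101
byte 11: 10011101 xor 01110010 = 11101111

472514b413e7baeedfa675ef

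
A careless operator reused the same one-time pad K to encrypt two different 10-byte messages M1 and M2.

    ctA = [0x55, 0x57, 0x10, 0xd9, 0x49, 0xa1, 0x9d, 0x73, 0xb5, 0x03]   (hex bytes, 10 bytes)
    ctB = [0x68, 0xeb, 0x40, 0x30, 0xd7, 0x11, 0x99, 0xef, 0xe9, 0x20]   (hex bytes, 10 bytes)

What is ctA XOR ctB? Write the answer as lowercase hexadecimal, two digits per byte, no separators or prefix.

ctA ⊕ ctB = (M1 ⊕ K) ⊕ (M2 ⊕ K) = M1 ⊕ M2 — the shared key cancels under XOR.
55 xor 68 = 3d
57 xor eb = bc
10 xor 40 = 50
d9 xor 30 = e9
49 xor d7 = 9e
a1 xor 11 = b0
9d xor 99 = 04
73 xor ef = 9c
b5 xor e9 = 5c
03 xor 20 = 23

3dbc50e99eb0049c5c23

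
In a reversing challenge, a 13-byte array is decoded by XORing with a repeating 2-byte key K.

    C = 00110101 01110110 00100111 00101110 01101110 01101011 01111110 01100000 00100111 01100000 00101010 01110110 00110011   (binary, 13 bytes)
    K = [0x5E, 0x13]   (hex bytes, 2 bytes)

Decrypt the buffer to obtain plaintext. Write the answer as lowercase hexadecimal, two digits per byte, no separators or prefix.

The 2-byte key repeats, so the effective keystream is 5e 13 5e 13 5e 13 5e 13 5e 13 5e 13 5e.
byte 0: 35 ^ 5e = 6b
byte 1: 76 ^ 13 = 65
byte 2: 27 ^ 5e = 79
byte 3: 2e ^ 13 = 3d
byte 4: 6e ^ 5e = 30
byte 5: 6b ^ 13 = 78
byte 6: 7e ^ 5e = 20
byte 7: 60 ^ 13 = 73
byte 8: 27 ^ 5e = 79
byte 9: 60 ^ 13 = 73
byte 10: 2a ^ 5e = 74
byte 11: 76 ^ 13 = 65
byte 12: 33 ^ 5e = 6d

6b65793d30782073797374656d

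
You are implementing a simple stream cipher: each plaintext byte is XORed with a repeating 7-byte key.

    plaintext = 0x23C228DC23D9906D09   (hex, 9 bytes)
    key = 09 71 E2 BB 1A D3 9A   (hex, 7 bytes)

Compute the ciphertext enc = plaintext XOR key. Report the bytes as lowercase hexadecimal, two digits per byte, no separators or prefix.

2ab3ca67390a0a6478

The 7-byte key repeats, so the effective keystream is 09 71 e2 bb 1a d3 9a 09 71.
byte 0: 00100011 XOR 00001001 = 00101010
byte 1: 11000010 XOR 01110001 = 10110011
byte 2: 00101000 XOR 11100010 = 11001010
byte 3: 11011100 XOR 10111011 = 01100111
byte 4: 00100011 XOR 00011010 = 00111001
byte 5: 11011001 XOR 11010011 = 00001010
byte 6: 10010000 XOR 10011010 = 00001010
byte 7: 01101101 XOR 00001001 = 01100100
byte 8: 00001001 XOR 01110001 = 01111000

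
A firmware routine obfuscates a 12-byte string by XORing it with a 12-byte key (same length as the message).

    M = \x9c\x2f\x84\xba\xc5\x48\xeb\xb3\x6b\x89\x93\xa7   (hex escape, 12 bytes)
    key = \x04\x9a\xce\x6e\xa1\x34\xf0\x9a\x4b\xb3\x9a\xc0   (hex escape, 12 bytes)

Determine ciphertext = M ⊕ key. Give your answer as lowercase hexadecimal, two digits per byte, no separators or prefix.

byte 0: 9c xor 04 = 98
byte 1: 2f xor 9a = b5
byte 2: 84 xor ce = 4a
byte 3: ba xor 6e = d4
byte 4: c5 xor a1 = 64
byte 5: 48 xor 34 = 7c
byte 6: eb xor f0 = 1b
byte 7: b3 xor 9a = 29
byte 8: 6b xor 4b = 20
byte 9: 89 xor b3 = 3a
byte 10: 93 xor 9a = 09
byte 11: a7 xor c0 = 67

98b54ad4647c1b29203a0967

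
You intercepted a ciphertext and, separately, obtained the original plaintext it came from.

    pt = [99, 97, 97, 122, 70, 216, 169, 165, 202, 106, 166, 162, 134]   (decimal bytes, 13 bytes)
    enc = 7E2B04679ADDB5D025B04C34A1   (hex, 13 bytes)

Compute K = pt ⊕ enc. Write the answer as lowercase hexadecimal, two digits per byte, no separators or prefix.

1d4a651ddc051c75efdaea9627

Since enc = pt ⊕ K, XORing both sides with pt gives K = pt ⊕ enc.
byte 0: 63 XOR 7e = 1d
byte 1: 61 XOR 2b = 4a
byte 2: 61 XOR 04 = 65
byte 3: 7a XOR 67 = 1d
byte 4: 46 XOR 9a = dc
byte 5: d8 XOR dd = 05
byte 6: a9 XOR b5 = 1c
byte 7: a5 XOR d0 = 75
byte 8: ca XOR 25 = ef
byte 9: 6a XOR b0 = da
byte 10: a6 XOR 4c = ea
byte 11: a2 XOR 34 = 96
byte 12: 86 XOR a1 = 27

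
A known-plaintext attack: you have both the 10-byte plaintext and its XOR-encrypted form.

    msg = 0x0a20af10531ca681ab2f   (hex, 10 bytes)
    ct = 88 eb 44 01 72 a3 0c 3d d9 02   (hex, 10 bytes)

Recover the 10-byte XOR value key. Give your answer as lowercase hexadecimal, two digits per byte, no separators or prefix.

82cbeb1121bfaabc722d

Since ct = msg ⊕ key, XORing both sides with msg gives key = msg ⊕ ct.
00001010 ⊕ 10001000 = 10000010
00100000 ⊕ 11101011 = 11001011
10101111 ⊕ 01000100 = 11101011
00010000 ⊕ 00000001 = 00010001
01010011 ⊕ 01110010 = 00100001
00011100 ⊕ 10100011 = 10111111
10100110 ⊕ 00001100 = 10101010
10000001 ⊕ 00111101 = 10111100
10101011 ⊕ 11011001 = 01110010
00101111 ⊕ 00000010 = 00101101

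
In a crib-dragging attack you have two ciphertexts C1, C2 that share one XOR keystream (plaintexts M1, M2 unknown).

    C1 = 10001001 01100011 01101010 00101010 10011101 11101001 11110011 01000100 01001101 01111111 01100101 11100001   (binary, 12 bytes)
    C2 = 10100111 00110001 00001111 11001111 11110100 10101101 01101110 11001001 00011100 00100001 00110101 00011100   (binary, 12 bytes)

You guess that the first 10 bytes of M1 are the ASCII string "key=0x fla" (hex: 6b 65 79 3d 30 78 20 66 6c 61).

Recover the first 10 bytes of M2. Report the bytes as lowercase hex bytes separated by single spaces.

45 37 1c d8 59 3c bd eb 3d 3f

First, C1 ⊕ C2 = (M1 ⊕ K) ⊕ (M2 ⊕ K) = M1 ⊕ M2, so the key drops out. Then M2 = (M1 ⊕ M2) ⊕ M1 over the first 10 bytes.
byte 0: (89 xor a7) xor 6b = 2e xor 6b = 45
byte 1: (63 xor 31) xor 65 = 52 xor 65 = 37
byte 2: (6a xor 0f) xor 79 = 65 xor 79 = 1c
byte 3: (2a xor cf) xor 3d = e5 xor 3d = d8
byte 4: (9d xor f4) xor 30 = 69 xor 30 = 59
byte 5: (e9 xor ad) xor 78 = 44 xor 78 = 3c
byte 6: (f3 xor 6e) xor 20 = 9d xor 20 = bd
byte 7: (44 xor c9) xor 66 = 8d xor 66 = eb
byte 8: (4d xor 1c) xor 6c = 51 xor 6c = 3d
byte 9: (7f xor 21) xor 61 = 5e xor 61 = 3f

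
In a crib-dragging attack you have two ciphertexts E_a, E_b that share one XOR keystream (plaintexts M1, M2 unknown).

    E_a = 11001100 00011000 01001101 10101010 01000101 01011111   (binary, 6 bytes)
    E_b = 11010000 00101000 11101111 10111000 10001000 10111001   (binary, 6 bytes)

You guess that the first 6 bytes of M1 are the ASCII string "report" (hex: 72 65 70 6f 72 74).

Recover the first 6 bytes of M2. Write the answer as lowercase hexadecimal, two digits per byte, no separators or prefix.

6e55d27dbf92

First, E_a ⊕ E_b = (M1 ⊕ K) ⊕ (M2 ⊕ K) = M1 ⊕ M2, so the key drops out. Then M2 = (M1 ⊕ M2) ⊕ M1 over the first 6 bytes.
byte 0: (cc ^ d0) ^ 72 = 1c ^ 72 = 6e
byte 1: (18 ^ 28) ^ 65 = 30 ^ 65 = 55
byte 2: (4d ^ ef) ^ 70 = a2 ^ 70 = d2
byte 3: (aa ^ b8) ^ 6f = 12 ^ 6f = 7d
byte 4: (45 ^ 88) ^ 72 = cd ^ 72 = bf
byte 5: (5f ^ b9) ^ 74 = e6 ^ 74 = 92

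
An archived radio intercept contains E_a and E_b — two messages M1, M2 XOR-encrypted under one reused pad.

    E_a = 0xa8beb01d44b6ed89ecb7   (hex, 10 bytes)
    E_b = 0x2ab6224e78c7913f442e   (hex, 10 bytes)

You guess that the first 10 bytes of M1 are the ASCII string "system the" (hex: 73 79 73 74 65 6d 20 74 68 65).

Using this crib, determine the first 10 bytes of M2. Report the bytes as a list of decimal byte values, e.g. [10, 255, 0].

[241, 113, 225, 39, 89, 28, 92, 194, 192, 252]

First, E_a ⊕ E_b = (M1 ⊕ K) ⊕ (M2 ⊕ K) = M1 ⊕ M2, so the key drops out. Then M2 = (M1 ⊕ M2) ⊕ M1 over the first 10 bytes.
byte 0: (a8 ^ 2a) ^ 73 = 82 ^ 73 = f1
byte 1: (be ^ b6) ^ 79 = 08 ^ 79 = 71
byte 2: (b0 ^ 22) ^ 73 = 92 ^ 73 = e1
byte 3: (1d ^ 4e) ^ 74 = 53 ^ 74 = 27
byte 4: (44 ^ 78) ^ 65 = 3c ^ 65 = 59
byte 5: (b6 ^ c7) ^ 6d = 71 ^ 6d = 1c
byte 6: (ed ^ 91) ^ 20 = 7c ^ 20 = 5c
byte 7: (89 ^ 3f) ^ 74 = b6 ^ 74 = c2
byte 8: (ec ^ 44) ^ 68 = a8 ^ 68 = c0
byte 9: (b7 ^ 2e) ^ 65 = 99 ^ 65 = fc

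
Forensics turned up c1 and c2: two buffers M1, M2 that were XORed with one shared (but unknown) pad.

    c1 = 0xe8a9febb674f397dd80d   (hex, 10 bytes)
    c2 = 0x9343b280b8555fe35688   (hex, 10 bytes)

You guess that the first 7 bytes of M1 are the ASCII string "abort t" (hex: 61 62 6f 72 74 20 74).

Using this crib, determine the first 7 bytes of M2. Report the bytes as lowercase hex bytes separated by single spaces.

1a 88 23 49 ab 3a 12

First, c1 ⊕ c2 = (M1 ⊕ K) ⊕ (M2 ⊕ K) = M1 ⊕ M2, so the key drops out. Then M2 = (M1 ⊕ M2) ⊕ M1 over the first 7 bytes.
byte 0: (e8 ^ 93) ^ 61 = 7b ^ 61 = 1a
byte 1: (a9 ^ 43) ^ 62 = ea ^ 62 = 88
byte 2: (fe ^ b2) ^ 6f = 4c ^ 6f = 23
byte 3: (bb ^ 80) ^ 72 = 3b ^ 72 = 49
byte 4: (67 ^ b8) ^ 74 = df ^ 74 = ab
byte 5: (4f ^ 55) ^ 20 = 1a ^ 20 = 3a
byte 6: (39 ^ 5f) ^ 74 = 66 ^ 74 = 12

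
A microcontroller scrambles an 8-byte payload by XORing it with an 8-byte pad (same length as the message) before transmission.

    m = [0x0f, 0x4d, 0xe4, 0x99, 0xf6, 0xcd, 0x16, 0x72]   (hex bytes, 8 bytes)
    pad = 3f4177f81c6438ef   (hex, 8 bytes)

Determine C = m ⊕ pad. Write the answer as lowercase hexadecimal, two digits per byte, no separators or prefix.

300c9361eaa92e9d

byte 0: 0f xor 3f = 30
byte 1: 4d xor 41 = 0c
byte 2: e4 xor 77 = 93
byte 3: 99 xor f8 = 61
byte 4: f6 xor 1c = ea
byte 5: cd xor 64 = a9
byte 6: 16 xor 38 = 2e
byte 7: 72 xor ef = 9d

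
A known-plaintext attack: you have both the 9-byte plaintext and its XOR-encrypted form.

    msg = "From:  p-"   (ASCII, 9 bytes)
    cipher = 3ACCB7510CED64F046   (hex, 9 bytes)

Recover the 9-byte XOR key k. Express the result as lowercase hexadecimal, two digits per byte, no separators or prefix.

Since cipher = msg ⊕ k, XORing both sides with msg gives k = msg ⊕ cipher.
46 ^ 3a = 7c
72 ^ cc = be
6f ^ b7 = d8
6d ^ 51 = 3c
3a ^ 0c = 36
20 ^ ed = cd
20 ^ 64 = 44
70 ^ f0 = 80
2d ^ 46 = 6b

7cbed83c36cd44806b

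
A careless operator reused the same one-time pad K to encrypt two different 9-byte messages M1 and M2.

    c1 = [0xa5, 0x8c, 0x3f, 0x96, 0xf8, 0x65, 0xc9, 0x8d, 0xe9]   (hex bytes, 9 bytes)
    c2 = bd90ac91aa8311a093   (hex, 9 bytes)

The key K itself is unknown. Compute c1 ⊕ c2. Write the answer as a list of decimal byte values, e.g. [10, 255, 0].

c1 ⊕ c2 = (M1 ⊕ K) ⊕ (M2 ⊕ K) = M1 ⊕ M2 — the shared key cancels under XOR.
a5 ^ bd = 18
8c ^ 90 = 1c
3f ^ ac = 93
96 ^ 91 = 07
f8 ^ aa = 52
65 ^ 83 = e6
c9 ^ 11 = d8
8d ^ a0 = 2d
e9 ^ 93 = 7a

[24, 28, 147, 7, 82, 230, 216, 45, 122]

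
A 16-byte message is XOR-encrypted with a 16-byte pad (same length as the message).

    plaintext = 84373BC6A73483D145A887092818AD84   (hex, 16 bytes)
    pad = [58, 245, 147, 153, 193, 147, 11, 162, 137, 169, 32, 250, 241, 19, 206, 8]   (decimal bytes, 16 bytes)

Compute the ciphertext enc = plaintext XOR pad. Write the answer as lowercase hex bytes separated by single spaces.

132 XOR  58 = 190
 55 XOR 245 = 194
 59 XOR 147 = 168
198 XOR 153 =  95
167 XOR 193 = 102
 52 XOR 147 = 167
131 XOR  11 = 136
209 XOR 162 = 115
 69 XOR 137 = 204
168 XOR 169 =   1
135 XOR  32 = 167
  9 XOR 250 = 243
 40 XOR 241 = 217
 24 XOR  19 =  11
173 XOR 206 =  99
132 XOR   8 = 140

be c2 a8 5f 66 a7 88 73 cc 01 a7 f3 d9 0b 63 8c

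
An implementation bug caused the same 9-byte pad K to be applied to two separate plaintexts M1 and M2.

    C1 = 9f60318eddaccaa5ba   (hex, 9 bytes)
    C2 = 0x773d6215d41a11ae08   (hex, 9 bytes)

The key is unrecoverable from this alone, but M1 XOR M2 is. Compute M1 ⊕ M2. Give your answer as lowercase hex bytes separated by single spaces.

C1 ⊕ C2 = (M1 ⊕ K) ⊕ (M2 ⊕ K) = M1 ⊕ M2 — the shared key cancels under XOR.
byte 0: 9f xor 77 = e8
byte 1: 60 xor 3d = 5d
byte 2: 31 xor 62 = 53
byte 3: 8e xor 15 = 9b
byte 4: dd xor d4 = 09
byte 5: ac xor 1a = b6
byte 6: ca xor 11 = db
byte 7: a5 xor ae = 0b
byte 8: ba xor 08 = b2

e8 5d 53 9b 09 b6 db 0b b2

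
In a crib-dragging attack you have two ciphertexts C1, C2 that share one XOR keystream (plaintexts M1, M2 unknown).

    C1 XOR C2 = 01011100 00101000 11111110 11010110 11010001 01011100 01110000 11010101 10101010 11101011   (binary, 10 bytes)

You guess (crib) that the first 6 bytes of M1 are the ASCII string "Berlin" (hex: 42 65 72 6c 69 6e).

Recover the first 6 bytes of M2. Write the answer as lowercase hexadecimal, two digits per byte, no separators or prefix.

1e4d8cbab832

Since C1 ⊕ C2 = M1 ⊕ M2, XORing with the guessed M1 bytes yields the corresponding M2 bytes: M2 = (C1 ⊕ C2) ⊕ M1.
5c ^ 42 = 1e
28 ^ 65 = 4d
fe ^ 72 = 8c
d6 ^ 6c = ba
d1 ^ 69 = b8
5c ^ 6e = 32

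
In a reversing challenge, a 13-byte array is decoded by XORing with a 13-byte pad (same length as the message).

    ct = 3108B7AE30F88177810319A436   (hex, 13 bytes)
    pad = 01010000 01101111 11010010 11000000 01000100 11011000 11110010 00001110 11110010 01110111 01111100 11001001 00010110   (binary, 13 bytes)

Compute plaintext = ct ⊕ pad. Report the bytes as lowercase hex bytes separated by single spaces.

XOR is its own inverse, so applying the key byte-wise gives the result directly.
31 ^ 50 = 61
08 ^ 6f = 67
b7 ^ d2 = 65
ae ^ c0 = 6e
30 ^ 44 = 74
f8 ^ d8 = 20
81 ^ f2 = 73
77 ^ 0e = 79
81 ^ f2 = 73
03 ^ 77 = 74
19 ^ 7c = 65
a4 ^ c9 = 6d
36 ^ 16 = 20

61 67 65 6e 74 20 73 79 73 74 65 6d 20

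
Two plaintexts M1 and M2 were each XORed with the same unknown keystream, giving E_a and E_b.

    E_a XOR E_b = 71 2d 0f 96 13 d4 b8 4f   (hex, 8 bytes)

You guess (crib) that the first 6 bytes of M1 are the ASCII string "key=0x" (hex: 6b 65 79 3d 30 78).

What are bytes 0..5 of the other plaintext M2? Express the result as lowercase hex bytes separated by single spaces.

Since E_a ⊕ E_b = M1 ⊕ M2, XORing with the guessed M1 bytes yields the corresponding M2 bytes: M2 = (E_a ⊕ E_b) ⊕ M1.
71 XOR 6b = 1a
2d XOR 65 = 48
0f XOR 79 = 76
96 XOR 3d = ab
13 XOR 30 = 23
d4 XOR 78 = ac

1a 48 76 ab 23 ac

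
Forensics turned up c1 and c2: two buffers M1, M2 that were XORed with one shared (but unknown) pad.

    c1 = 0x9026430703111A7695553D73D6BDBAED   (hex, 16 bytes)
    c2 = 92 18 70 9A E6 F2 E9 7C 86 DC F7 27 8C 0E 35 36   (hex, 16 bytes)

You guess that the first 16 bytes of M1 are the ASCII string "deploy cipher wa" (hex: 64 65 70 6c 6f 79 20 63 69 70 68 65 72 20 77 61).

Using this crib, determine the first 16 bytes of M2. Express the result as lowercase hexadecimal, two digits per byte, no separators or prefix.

First, c1 ⊕ c2 = (M1 ⊕ K) ⊕ (M2 ⊕ K) = M1 ⊕ M2, so the key drops out. Then M2 = (M1 ⊕ M2) ⊕ M1 over the first 16 bytes.
byte 0: (90 xor 92) xor 64 = 02 xor 64 = 66
byte 1: (26 xor 18) xor 65 = 3e xor 65 = 5b
byte 2: (43 xor 70) xor 70 = 33 xor 70 = 43
byte 3: (07 xor 9a) xor 6c = 9d xor 6c = f1
byte 4: (03 xor e6) xor 6f = e5 xor 6f = 8a
byte 5: (11 xor f2) xor 79 = e3 xor 79 = 9a
byte 6: (1a xor e9) xor 20 = f3 xor 20 = d3
byte 7: (76 xor 7c) xor 63 = 0a xor 63 = 69
byte 8: (95 xor 86) xor 69 = 13 xor 69 = 7a
byte 9: (55 xor dc) xor 70 = 89 xor 70 = f9
byte 10: (3d xor f7) xor 68 = ca xor 68 = a2
byte 11: (73 xor 27) xor 65 = 54 xor 65 = 31
byte 12: (d6 xor 8c) xor 72 = 5a xor 72 = 28
byte 13: (bd xor 0e) xor 20 = b3 xor 20 = 93
byte 14: (ba xor 35) xor 77 = 8f xor 77 = f8
byte 15: (ed xor 36) xor 61 = db xor 61 = ba

665b43f18a9ad3697af9a2312893f8ba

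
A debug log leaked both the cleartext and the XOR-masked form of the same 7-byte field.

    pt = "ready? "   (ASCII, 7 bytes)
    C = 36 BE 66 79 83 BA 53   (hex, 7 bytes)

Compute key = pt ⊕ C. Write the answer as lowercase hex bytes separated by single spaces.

Since C = pt ⊕ key, XORing both sides with pt gives key = pt ⊕ C.
01110010 XOR 00110110 = 01000100
01100101 XOR 10111110 = 11011011
01100001 XOR 01100110 = 00000111
01100100 XOR 01111001 = 00011101
01111001 XOR 10000011 = 11111010
00111111 XOR 10111010 = 10000101
00100000 XOR 01010011 = 01110011

44 db 07 1d fa 85 73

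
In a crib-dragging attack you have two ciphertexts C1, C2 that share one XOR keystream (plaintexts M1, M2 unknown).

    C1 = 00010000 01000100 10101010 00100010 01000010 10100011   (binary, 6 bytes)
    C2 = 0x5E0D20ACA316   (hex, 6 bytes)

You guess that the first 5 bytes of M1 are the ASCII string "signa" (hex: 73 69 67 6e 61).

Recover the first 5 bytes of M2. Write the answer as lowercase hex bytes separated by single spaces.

3d 20 ed e0 80

First, C1 ⊕ C2 = (M1 ⊕ K) ⊕ (M2 ⊕ K) = M1 ⊕ M2, so the key drops out. Then M2 = (M1 ⊕ M2) ⊕ M1 over the first 5 bytes.
byte 0: (10 xor 5e) xor 73 = 4e xor 73 = 3d
byte 1: (44 xor 0d) xor 69 = 49 xor 69 = 20
byte 2: (aa xor 20) xor 67 = 8a xor 67 = ed
byte 3: (22 xor ac) xor 6e = 8e xor 6e = e0
byte 4: (42 xor a3) xor 61 = e1 xor 61 = 80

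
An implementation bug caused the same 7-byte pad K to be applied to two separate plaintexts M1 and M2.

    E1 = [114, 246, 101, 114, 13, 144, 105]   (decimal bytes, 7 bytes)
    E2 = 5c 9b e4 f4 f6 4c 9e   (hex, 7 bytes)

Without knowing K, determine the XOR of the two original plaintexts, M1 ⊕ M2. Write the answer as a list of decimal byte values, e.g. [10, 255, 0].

E1 ⊕ E2 = (M1 ⊕ K) ⊕ (M2 ⊕ K) = M1 ⊕ M2 — the shared key cancels under XOR.
byte 0: 72 xor 5c = 2e
byte 1: f6 xor 9b = 6d
byte 2: 65 xor e4 = 81
byte 3: 72 xor f4 = 86
byte 4: 0d xor f6 = fb
byte 5: 90 xor 4c = dc
byte 6: 69 xor 9e = f7

[46, 109, 129, 134, 251, 220, 247]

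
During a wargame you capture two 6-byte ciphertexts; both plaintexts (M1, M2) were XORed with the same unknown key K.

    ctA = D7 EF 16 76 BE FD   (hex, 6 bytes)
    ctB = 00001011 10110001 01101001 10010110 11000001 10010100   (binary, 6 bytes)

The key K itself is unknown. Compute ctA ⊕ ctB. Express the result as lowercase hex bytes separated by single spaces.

ctA ⊕ ctB = (M1 ⊕ K) ⊕ (M2 ⊕ K) = M1 ⊕ M2 — the shared key cancels under XOR.
215 ^  11 = 220
239 ^ 177 =  94
 22 ^ 105 = 127
118 ^ 150 = 224
190 ^ 193 = 127
253 ^ 148 = 105

dc 5e 7f e0 7f 69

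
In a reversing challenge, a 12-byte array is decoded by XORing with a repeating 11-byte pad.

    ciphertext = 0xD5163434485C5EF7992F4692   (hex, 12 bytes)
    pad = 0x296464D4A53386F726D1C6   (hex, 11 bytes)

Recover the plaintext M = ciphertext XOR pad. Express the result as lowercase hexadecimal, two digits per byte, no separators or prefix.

The 11-byte key repeats, so the effective keystream is 29 64 64 d4 a5 33 86 f7 26 d1 c6 29.
byte 0: 213 XOR  41 = 252
byte 1:  22 XOR 100 = 114
byte 2:  52 XOR 100 =  80
byte 3:  52 XOR 212 = 224
byte 4:  72 XOR 165 = 237
byte 5:  92 XOR  51 = 111
byte 6:  94 XOR 134 = 216
byte 7: 247 XOR 247 =   0
byte 8: 153 XOR  38 = 191
byte 9:  47 XOR 209 = 254
byte 10:  70 XOR 198 = 128
byte 11: 146 XOR  41 = 187

fc7250e0ed6fd800bffe80bb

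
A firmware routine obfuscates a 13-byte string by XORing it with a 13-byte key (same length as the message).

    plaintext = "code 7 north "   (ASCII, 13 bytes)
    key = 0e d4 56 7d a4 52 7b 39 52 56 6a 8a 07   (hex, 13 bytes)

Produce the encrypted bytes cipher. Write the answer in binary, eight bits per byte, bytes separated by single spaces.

01101101 10111011 00110010 00011000 10000100 01100101 01011011 01010111 00111101 00100100 00011110 11100010 00100111

01100011 XOR 00001110 = 01101101
01101111 XOR 11010100 = 10111011
01100100 XOR 01010110 = 00110010
01100101 XOR 01111101 = 00011000
00100000 XOR 10100100 = 10000100
00110111 XOR 01010010 = 01100101
00100000 XOR 01111011 = 01011011
01101110 XOR 00111001 = 01010111
01101111 XOR 01010010 = 00111101
01110010 XOR 01010110 = 00100100
01110100 XOR 01101010 = 00011110
01101000 XOR 10001010 = 11100010
00100000 XOR 00000111 = 00100111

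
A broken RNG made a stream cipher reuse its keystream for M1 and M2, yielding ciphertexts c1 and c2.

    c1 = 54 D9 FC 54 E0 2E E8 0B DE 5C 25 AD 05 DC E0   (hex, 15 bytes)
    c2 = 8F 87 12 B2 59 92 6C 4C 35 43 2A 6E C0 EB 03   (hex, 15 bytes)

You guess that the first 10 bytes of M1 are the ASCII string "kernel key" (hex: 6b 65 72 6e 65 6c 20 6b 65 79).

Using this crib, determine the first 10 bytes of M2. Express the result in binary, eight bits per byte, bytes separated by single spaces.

10110000 00111011 10011100 10001000 11011100 11010000 10100100 00101100 10001110 01100110

First, c1 ⊕ c2 = (M1 ⊕ K) ⊕ (M2 ⊕ K) = M1 ⊕ M2, so the key drops out. Then M2 = (M1 ⊕ M2) ⊕ M1 over the first 10 bytes.
byte 0: (54 XOR 8f) XOR 6b = db XOR 6b = b0
byte 1: (d9 XOR 87) XOR 65 = 5e XOR 65 = 3b
byte 2: (fc XOR 12) XOR 72 = ee XOR 72 = 9c
byte 3: (54 XOR b2) XOR 6e = e6 XOR 6e = 88
byte 4: (e0 XOR 59) XOR 65 = b9 XOR 65 = dc
byte 5: (2e XOR 92) XOR 6c = bc XOR 6c = d0
byte 6: (e8 XOR 6c) XOR 20 = 84 XOR 20 = a4
byte 7: (0b XOR 4c) XOR 6b = 47 XOR 6b = 2c
byte 8: (de XOR 35) XOR 65 = eb XOR 65 = 8e
byte 9: (5c XOR 43) XOR 79 = 1f XOR 79 = 66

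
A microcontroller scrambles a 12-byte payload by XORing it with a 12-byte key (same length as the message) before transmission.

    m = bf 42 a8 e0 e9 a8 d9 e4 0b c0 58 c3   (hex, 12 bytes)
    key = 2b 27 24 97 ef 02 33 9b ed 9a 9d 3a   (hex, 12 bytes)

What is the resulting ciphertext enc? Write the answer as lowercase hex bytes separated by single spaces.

191 xor  43 = 148
 66 xor  39 = 101
168 xor  36 = 140
224 xor 151 = 119
233 xor 239 =   6
168 xor   2 = 170
217 xor  51 = 234
228 xor 155 = 127
 11 xor 237 = 230
192 xor 154 =  90
 88 xor 157 = 197
195 xor  58 = 249

94 65 8c 77 06 aa ea 7f e6 5a c5 f9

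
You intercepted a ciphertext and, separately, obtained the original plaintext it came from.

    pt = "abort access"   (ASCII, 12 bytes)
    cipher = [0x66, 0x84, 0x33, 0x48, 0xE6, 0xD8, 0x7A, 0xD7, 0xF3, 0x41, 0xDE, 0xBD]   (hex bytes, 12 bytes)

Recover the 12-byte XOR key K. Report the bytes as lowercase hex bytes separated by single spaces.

07 e6 5c 3a 92 f8 1b b4 90 24 ad ce

Since cipher = pt ⊕ K, XORing both sides with pt gives K = pt ⊕ cipher.
byte 0: 61 XOR 66 = 07
byte 1: 62 XOR 84 = e6
byte 2: 6f XOR 33 = 5c
byte 3: 72 XOR 48 = 3a
byte 4: 74 XOR e6 = 92
byte 5: 20 XOR d8 = f8
byte 6: 61 XOR 7a = 1b
byte 7: 63 XOR d7 = b4
byte 8: 63 XOR f3 = 90
byte 9: 65 XOR 41 = 24
byte 10: 73 XOR de = ad
byte 11: 73 XOR bd = ce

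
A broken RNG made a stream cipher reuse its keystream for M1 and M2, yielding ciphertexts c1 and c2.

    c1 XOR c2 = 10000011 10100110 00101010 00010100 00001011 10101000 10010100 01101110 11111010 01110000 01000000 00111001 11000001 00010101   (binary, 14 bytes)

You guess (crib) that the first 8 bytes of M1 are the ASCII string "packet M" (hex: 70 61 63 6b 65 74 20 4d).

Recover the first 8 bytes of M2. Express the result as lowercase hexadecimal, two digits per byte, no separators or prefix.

f3c7497f6edcb423

Since c1 ⊕ c2 = M1 ⊕ M2, XORing with the guessed M1 bytes yields the corresponding M2 bytes: M2 = (c1 ⊕ c2) ⊕ M1.
byte 0: 83 xor 70 = f3
byte 1: a6 xor 61 = c7
byte 2: 2a xor 63 = 49
byte 3: 14 xor 6b = 7f
byte 4: 0b xor 65 = 6e
byte 5: a8 xor 74 = dc
byte 6: 94 xor 20 = b4
byte 7: 6e xor 4d = 23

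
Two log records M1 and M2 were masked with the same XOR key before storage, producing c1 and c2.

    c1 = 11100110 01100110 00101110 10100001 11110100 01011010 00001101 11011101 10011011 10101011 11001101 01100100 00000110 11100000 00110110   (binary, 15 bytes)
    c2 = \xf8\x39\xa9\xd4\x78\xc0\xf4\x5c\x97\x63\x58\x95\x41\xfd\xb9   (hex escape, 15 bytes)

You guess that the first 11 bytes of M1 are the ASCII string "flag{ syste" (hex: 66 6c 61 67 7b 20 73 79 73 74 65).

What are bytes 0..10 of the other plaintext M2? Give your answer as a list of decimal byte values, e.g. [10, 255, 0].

First, c1 ⊕ c2 = (M1 ⊕ K) ⊕ (M2 ⊕ K) = M1 ⊕ M2, so the key drops out. Then M2 = (M1 ⊕ M2) ⊕ M1 over the first 11 bytes.
byte 0: (e6 XOR f8) XOR 66 = 1e XOR 66 = 78
byte 1: (66 XOR 39) XOR 6c = 5f XOR 6c = 33
byte 2: (2e XOR a9) XOR 61 = 87 XOR 61 = e6
byte 3: (a1 XOR d4) XOR 67 = 75 XOR 67 = 12
byte 4: (f4 XOR 78) XOR 7b = 8c XOR 7b = f7
byte 5: (5a XOR c0) XOR 20 = 9a XOR 20 = ba
byte 6: (0d XOR f4) XOR 73 = f9 XOR 73 = 8a
byte 7: (dd XOR 5c) XOR 79 = 81 XOR 79 = f8
byte 8: (9b XOR 97) XOR 73 = 0c XOR 73 = 7f
byte 9: (ab XOR 63) XOR 74 = c8 XOR 74 = bc
byte 10: (cd XOR 58) XOR 65 = 95 XOR 65 = f0

[120, 51, 230, 18, 247, 186, 138, 248, 127, 188, 240]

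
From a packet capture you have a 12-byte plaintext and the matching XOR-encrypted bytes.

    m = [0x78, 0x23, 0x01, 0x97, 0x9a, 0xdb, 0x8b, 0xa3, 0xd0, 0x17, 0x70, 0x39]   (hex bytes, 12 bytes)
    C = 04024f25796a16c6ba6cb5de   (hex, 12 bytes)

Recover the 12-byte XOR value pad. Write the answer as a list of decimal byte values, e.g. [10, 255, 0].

[124, 33, 78, 178, 227, 177, 157, 101, 106, 123, 197, 231]

Since C = m ⊕ pad, XORing both sides with m gives pad = m ⊕ C.
78 ^ 04 = 7c
23 ^ 02 = 21
01 ^ 4f = 4e
97 ^ 25 = b2
9a ^ 79 = e3
db ^ 6a = b1
8b ^ 16 = 9d
a3 ^ c6 = 65
d0 ^ ba = 6a
17 ^ 6c = 7b
70 ^ b5 = c5
39 ^ de = e7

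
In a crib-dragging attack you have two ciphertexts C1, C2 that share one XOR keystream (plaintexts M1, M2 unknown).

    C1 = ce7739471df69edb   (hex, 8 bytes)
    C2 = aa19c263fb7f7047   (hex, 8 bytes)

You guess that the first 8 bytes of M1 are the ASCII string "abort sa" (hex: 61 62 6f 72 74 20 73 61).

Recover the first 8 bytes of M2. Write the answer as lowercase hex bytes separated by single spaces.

05 0c 94 56 92 a9 9d fd

First, C1 ⊕ C2 = (M1 ⊕ K) ⊕ (M2 ⊕ K) = M1 ⊕ M2, so the key drops out. Then M2 = (M1 ⊕ M2) ⊕ M1 over the first 8 bytes.
byte 0: (ce xor aa) xor 61 = 64 xor 61 = 05
byte 1: (77 xor 19) xor 62 = 6e xor 62 = 0c
byte 2: (39 xor c2) xor 6f = fb xor 6f = 94
byte 3: (47 xor 63) xor 72 = 24 xor 72 = 56
byte 4: (1d xor fb) xor 74 = e6 xor 74 = 92
byte 5: (f6 xor 7f) xor 20 = 89 xor 20 = a9
byte 6: (9e xor 70) xor 73 = ee xor 73 = 9d
byte 7: (db xor 47) xor 61 = 9c xor 61 = fd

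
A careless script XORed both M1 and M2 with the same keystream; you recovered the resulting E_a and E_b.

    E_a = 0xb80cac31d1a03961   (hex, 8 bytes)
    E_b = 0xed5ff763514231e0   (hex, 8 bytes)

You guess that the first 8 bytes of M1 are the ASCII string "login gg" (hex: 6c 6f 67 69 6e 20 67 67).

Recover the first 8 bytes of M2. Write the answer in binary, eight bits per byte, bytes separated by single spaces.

00111001 00111100 00111100 00111011 11101110 11000010 01101111 11100110

First, E_a ⊕ E_b = (M1 ⊕ K) ⊕ (M2 ⊕ K) = M1 ⊕ M2, so the key drops out. Then M2 = (M1 ⊕ M2) ⊕ M1 over the first 8 bytes.
byte 0: (b8 XOR ed) XOR 6c = 55 XOR 6c = 39
byte 1: (0c XOR 5f) XOR 6f = 53 XOR 6f = 3c
byte 2: (ac XOR f7) XOR 67 = 5b XOR 67 = 3c
byte 3: (31 XOR 63) XOR 69 = 52 XOR 69 = 3b
byte 4: (d1 XOR 51) XOR 6e = 80 XOR 6e = ee
byte 5: (a0 XOR 42) XOR 20 = e2 XOR 20 = c2
byte 6: (39 XOR 31) XOR 67 = 08 XOR 67 = 6f
byte 7: (61 XOR e0) XOR 67 = 81 XOR 67 = e6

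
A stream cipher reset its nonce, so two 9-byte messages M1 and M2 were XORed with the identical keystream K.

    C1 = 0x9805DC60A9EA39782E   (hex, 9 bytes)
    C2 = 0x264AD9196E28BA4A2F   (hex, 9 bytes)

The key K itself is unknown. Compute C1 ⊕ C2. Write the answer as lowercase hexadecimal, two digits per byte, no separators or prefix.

be4f0579c7c2833201

C1 ⊕ C2 = (M1 ⊕ K) ⊕ (M2 ⊕ K) = M1 ⊕ M2 — the shared key cancels under XOR.
152 xor  38 = 190
  5 xor  74 =  79
220 xor 217 =   5
 96 xor  25 = 121
169 xor 110 = 199
234 xor  40 = 194
 57 xor 186 = 131
120 xor  74 =  50
 46 xor  47 =   1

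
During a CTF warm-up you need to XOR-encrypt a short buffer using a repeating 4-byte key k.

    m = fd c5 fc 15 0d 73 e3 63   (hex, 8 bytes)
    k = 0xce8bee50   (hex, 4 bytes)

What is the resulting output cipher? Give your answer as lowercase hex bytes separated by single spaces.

The 4-byte key repeats, so the effective keystream is ce 8b ee 50 ce 8b ee 50.
byte 0: fd ^ ce = 33
byte 1: c5 ^ 8b = 4e
byte 2: fc ^ ee = 12
byte 3: 15 ^ 50 = 45
byte 4: 0d ^ ce = c3
byte 5: 73 ^ 8b = f8
byte 6: e3 ^ ee = 0d
byte 7: 63 ^ 50 = 33

33 4e 12 45 c3 f8 0d 33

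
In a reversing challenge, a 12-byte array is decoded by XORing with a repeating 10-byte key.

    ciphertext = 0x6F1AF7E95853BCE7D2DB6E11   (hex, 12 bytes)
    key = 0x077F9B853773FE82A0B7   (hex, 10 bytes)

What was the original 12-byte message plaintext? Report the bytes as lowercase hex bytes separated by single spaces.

The 10-byte key repeats, so the effective keystream is 07 7f 9b 85 37 73 fe 82 a0 b7 07 7f.
byte 0: 111 ^   7 = 104
byte 1:  26 ^ 127 = 101
byte 2: 247 ^ 155 = 108
byte 3: 233 ^ 133 = 108
byte 4:  88 ^  55 = 111
byte 5:  83 ^ 115 =  32
byte 6: 188 ^ 254 =  66
byte 7: 231 ^ 130 = 101
byte 8: 210 ^ 160 = 114
byte 9: 219 ^ 183 = 108
byte 10: 110 ^   7 = 105
byte 11:  17 ^ 127 = 110

68 65 6c 6c 6f 20 42 65 72 6c 69 6e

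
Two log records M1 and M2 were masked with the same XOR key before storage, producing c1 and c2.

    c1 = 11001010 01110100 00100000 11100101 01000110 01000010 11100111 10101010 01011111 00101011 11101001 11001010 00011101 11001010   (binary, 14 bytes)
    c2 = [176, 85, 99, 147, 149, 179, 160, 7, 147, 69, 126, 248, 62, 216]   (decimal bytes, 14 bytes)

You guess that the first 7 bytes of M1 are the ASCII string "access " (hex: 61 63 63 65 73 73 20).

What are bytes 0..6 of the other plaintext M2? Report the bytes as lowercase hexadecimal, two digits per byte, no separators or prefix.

First, c1 ⊕ c2 = (M1 ⊕ K) ⊕ (M2 ⊕ K) = M1 ⊕ M2, so the key drops out. Then M2 = (M1 ⊕ M2) ⊕ M1 over the first 7 bytes.
byte 0: (ca ^ b0) ^ 61 = 7a ^ 61 = 1b
byte 1: (74 ^ 55) ^ 63 = 21 ^ 63 = 42
byte 2: (20 ^ 63) ^ 63 = 43 ^ 63 = 20
byte 3: (e5 ^ 93) ^ 65 = 76 ^ 65 = 13
byte 4: (46 ^ 95) ^ 73 = d3 ^ 73 = a0
byte 5: (42 ^ b3) ^ 73 = f1 ^ 73 = 82
byte 6: (e7 ^ a0) ^ 20 = 47 ^ 20 = 67

1b422013a08267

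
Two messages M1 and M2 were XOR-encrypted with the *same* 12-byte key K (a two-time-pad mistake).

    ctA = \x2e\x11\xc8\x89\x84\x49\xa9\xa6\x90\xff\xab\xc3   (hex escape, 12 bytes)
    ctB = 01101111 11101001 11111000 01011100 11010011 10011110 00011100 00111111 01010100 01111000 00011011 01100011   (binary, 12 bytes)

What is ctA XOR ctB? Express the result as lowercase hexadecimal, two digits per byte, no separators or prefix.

ctA ⊕ ctB = (M1 ⊕ K) ⊕ (M2 ⊕ K) = M1 ⊕ M2 — the shared key cancels under XOR.
2e XOR 6f = 41
11 XOR e9 = f8
c8 XOR f8 = 30
89 XOR 5c = d5
84 XOR d3 = 57
49 XOR 9e = d7
a9 XOR 1c = b5
a6 XOR 3f = 99
90 XOR 54 = c4
ff XOR 78 = 87
ab XOR 1b = b0
c3 XOR 63 = a0

41f830d557d7b599c487b0a0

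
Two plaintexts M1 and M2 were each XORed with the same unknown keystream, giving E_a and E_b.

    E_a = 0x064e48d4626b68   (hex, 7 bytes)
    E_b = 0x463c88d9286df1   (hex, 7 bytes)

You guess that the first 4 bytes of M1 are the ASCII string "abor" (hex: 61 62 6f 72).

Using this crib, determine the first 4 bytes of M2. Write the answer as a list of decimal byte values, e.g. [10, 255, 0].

First, E_a ⊕ E_b = (M1 ⊕ K) ⊕ (M2 ⊕ K) = M1 ⊕ M2, so the key drops out. Then M2 = (M1 ⊕ M2) ⊕ M1 over the first 4 bytes.
byte 0: (06 ⊕ 46) ⊕ 61 = 40 ⊕ 61 = 21
byte 1: (4e ⊕ 3c) ⊕ 62 = 72 ⊕ 62 = 10
byte 2: (48 ⊕ 88) ⊕ 6f = c0 ⊕ 6f = af
byte 3: (d4 ⊕ d9) ⊕ 72 = 0d ⊕ 72 = 7f

[33, 16, 175, 127]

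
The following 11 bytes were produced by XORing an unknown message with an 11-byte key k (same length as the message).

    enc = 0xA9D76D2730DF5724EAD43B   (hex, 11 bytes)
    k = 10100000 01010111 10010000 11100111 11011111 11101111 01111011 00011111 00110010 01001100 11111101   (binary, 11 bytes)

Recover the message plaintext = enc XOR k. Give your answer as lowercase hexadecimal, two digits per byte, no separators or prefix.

a9 XOR a0 = 09
d7 XOR 57 = 80
6d XOR 90 = fd
27 XOR e7 = c0
30 XOR df = ef
df XOR ef = 30
57 XOR 7b = 2c
24 XOR 1f = 3b
ea XOR 32 = d8
d4 XOR 4c = 98
3b XOR fd = c6

0980fdc0ef302c3bd898c6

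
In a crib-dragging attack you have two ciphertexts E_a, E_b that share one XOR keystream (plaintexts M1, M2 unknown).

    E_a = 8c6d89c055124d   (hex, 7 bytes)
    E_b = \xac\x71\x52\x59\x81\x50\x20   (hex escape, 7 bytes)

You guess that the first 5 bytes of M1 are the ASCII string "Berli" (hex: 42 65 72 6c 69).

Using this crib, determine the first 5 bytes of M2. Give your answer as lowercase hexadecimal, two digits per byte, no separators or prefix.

6279a9f5bd

First, E_a ⊕ E_b = (M1 ⊕ K) ⊕ (M2 ⊕ K) = M1 ⊕ M2, so the key drops out. Then M2 = (M1 ⊕ M2) ⊕ M1 over the first 5 bytes.
byte 0: (8c xor ac) xor 42 = 20 xor 42 = 62
byte 1: (6d xor 71) xor 65 = 1c xor 65 = 79
byte 2: (89 xor 52) xor 72 = db xor 72 = a9
byte 3: (c0 xor 59) xor 6c = 99 xor 6c = f5
byte 4: (55 xor 81) xor 69 = d4 xor 69 = bd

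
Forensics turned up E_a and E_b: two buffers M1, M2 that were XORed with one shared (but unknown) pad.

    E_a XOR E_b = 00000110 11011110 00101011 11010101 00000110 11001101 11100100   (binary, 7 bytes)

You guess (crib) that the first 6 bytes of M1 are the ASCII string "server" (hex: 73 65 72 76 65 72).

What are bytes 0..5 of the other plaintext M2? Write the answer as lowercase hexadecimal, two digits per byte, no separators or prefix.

Since E_a ⊕ E_b = M1 ⊕ M2, XORing with the guessed M1 bytes yields the corresponding M2 bytes: M2 = (E_a ⊕ E_b) ⊕ M1.
00000110 ⊕ 01110011 = 01110101
11011110 ⊕ 01100101 = 10111011
00101011 ⊕ 01110010 = 01011001
11010101 ⊕ 01110110 = 10100011
00000110 ⊕ 01100101 = 01100011
11001101 ⊕ 01110010 = 10111111

75bb59a363bf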